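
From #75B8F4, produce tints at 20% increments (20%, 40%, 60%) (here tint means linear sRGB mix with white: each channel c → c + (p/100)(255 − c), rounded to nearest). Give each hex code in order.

#75B8F4 is rgb(117, 184, 244).
20%: (117 + 27.6 = 144.6→145, 184 + 14.2 = 198.2→198, 244 + 2.2 = 246.2→246) → #91C6F6
40%: (117 + 55.2 = 172.2→172, 184 + 28.4 = 212.4→212, 244 + 4.4 = 248.4→248) → #ACD4F8
60%: (117 + 82.8 = 199.8→200, 184 + 42.6 = 226.6→227, 244 + 6.6 = 250.6→251) → #C8E3FB

#91C6F6, #ACD4F8, #C8E3FB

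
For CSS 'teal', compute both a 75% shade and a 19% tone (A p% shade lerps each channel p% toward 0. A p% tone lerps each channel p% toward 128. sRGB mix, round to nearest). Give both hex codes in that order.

CSS teal is rgb(0, 128, 128).
75% shade:
  R: 0 + 0.75×(0−0) = 0 + 0 = 0 → 0
  G: 128 + 0.75×(0−128) = 128 − 96 = 32 → 32
  B: 128 − 96 = 32 → 32
  → #002020
19% tone:
  R: 0 + 0.19×(128−0) = 0 + 24.32 = 24.32 → 24
  G: 128 + 0.19×(128−128) = 128 + 0 = 128 → 128
  B: 128 + 0 = 128 → 128
  → #188080

#002020, #188080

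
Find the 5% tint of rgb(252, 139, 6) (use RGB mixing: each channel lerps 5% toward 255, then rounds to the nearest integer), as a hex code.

#fc9112

A 5% tint moves each channel 5% toward 255:
  R: 252 + 0.05×(255−252) = 252 + 0.15 = 252.15 → 252
  G: 139 + 0.05×(255−139) = 139 + 5.8 = 144.8 → 145
  B: 6 + 12.45 = 18.45 → 18
rgb(252, 145, 18) = #fc9112.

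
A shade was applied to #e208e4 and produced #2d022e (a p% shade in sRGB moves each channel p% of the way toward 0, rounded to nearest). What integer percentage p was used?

80%

#e208e4 is rgb(226, 8, 228); #2d022e is rgb(45, 2, 46).
On the B channel (widest range): 46 ≈ 228 + (p/100)(0 − 228), so p ≈ 100×(46 − 228)/(0 − 228) = -18200/-228 = 79.82.
p = 80 reproduces all three channels after rounding.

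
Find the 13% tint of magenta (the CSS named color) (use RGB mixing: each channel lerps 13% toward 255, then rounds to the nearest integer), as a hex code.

CSS magenta is rgb(255, 0, 255).
Lerp each channel 13% toward 255:
  R: 255 + 0.13×(255−255) = 255 + 0 = 255 → 255
  G: 0 + 33.15 = 33.15 → 33
  B: 255 + 0 = 255 → 255
rgb(255, 33, 255) = #FF21FF.

#FF21FF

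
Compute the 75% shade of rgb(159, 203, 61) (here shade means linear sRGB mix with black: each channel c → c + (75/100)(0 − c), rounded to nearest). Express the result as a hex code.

Per channel, c → c + 0.75(0 − c):
  R: 159 + 0.75×(0−159) = 159 − 119.25 = 39.75 → 40
  G: 203 + 0.75×(0−203) = 203 − 152.25 = 50.75 → 51
  B: 61 + 0.75×(0−61) = 61 − 45.75 = 15.25 → 15
rgb(40, 51, 15) = #28330F.

#28330F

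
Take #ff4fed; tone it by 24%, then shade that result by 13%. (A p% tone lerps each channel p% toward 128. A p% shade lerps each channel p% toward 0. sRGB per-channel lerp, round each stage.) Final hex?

#ff4fed is rgb(255, 79, 237).
Per channel, c → c + 0.24(128 − c):
  R: 255 + 0.24×(128−255) = 255 − 30.48 = 224.52 → 225
  G: 79 + 0.24×(128−79) = 79 + 11.76 = 90.76 → 91
  B: 237 − 26.16 = 210.84 → 211
After the tone: rgb(225, 91, 211) = #e15bd3.
Per channel, c → c + 0.13(0 − c):
  R: 225 + 0.13×(0−225) = 225 − 29.25 = 195.75 → 196
  G: 91 + 0.13×(0−91) = 91 − 11.83 = 79.17 → 79
  B: 211 − 27.43 = 183.57 → 184
rgb(196, 79, 184) = #c44fb8.

#c44fb8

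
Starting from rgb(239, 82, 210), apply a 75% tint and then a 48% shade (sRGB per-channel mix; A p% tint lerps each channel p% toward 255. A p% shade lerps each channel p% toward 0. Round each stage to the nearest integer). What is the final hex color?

#836e7f

Lerp each channel 75% toward 255:
  R: 239 + 12 = 251 → 251
  G: 82 + 0.75×(255−82) = 82 + 129.75 = 211.75 → 212
  B: 210 + 33.75 = 243.75 → 244
After the tint: rgb(251, 212, 244) = #fbd4f4.
Lerp each channel 48% toward 0:
  R: 251 − 120.48 = 130.52 → 131
  G: 212 + 0.48×(0−212) = 212 − 101.76 = 110.24 → 110
  B: 244 − 117.12 = 126.88 → 127
rgb(131, 110, 127) = #836e7f.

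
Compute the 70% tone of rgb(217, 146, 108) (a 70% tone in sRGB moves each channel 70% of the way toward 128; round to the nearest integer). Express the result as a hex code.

#9B857A

Per channel, c → c + 0.7(128 − c):
  R: 217 + 0.7×(128−217) = 217 − 62.3 = 154.7 → 155
  G: 146 − 12.6 = 133.4 → 133
  B: 108 + 14 = 122 → 122
rgb(155, 133, 122) = #9B857A.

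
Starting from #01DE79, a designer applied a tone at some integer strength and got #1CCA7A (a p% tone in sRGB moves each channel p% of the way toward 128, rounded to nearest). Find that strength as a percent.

#01DE79 is rgb(1, 222, 121); #1CCA7A is rgb(28, 202, 122).
On the R channel (widest range): 28 ≈ 1 + (p/100)(128 − 1), so p ≈ 100×(28 − 1)/(128 − 1) = 2700/127 = 21.26.
p = 21 reproduces all three channels after rounding.

21%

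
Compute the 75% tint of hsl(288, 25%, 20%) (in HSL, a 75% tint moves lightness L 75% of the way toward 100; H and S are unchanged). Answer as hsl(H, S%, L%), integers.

L moves 75% from 20 toward 100: 20 + 60 = 80 → 80.
H and S are unchanged.

hsl(288, 25%, 80%)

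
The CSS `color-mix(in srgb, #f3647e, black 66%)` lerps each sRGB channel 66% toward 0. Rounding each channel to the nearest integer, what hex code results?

#f3647e is rgb(243, 100, 126).
A 66% shade moves each channel 66% toward 0:
  R: 243 + 0.66×(0−243) = 243 − 160.38 = 82.62 → 83
  G: 100 − 66 = 34 → 34
  B: 126 − 83.16 = 42.84 → 43
rgb(83, 34, 43) = #53222b.

#53222b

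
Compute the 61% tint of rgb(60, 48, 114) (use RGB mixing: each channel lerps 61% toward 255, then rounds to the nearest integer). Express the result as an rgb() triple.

rgb(179, 174, 200)

Lerp each channel 61% toward 255:
  R: 60 + 0.61×(255−60) = 60 + 118.95 = 178.95 → 179
  G: 48 + 0.61×(255−48) = 48 + 126.27 = 174.27 → 174
  B: 114 + 0.61×(255−114) = 114 + 86.01 = 200.01 → 200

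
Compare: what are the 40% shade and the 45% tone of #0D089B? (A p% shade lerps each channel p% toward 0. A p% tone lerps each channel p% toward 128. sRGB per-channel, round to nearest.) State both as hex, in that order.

#08055D, #413E8F

#0D089B is rgb(13, 8, 155).
40% shade:
  R: 13 + 0.4×(0−13) = 13 − 5.2 = 7.8 → 8
  G: 8 + 0.4×(0−8) = 8 − 3.2 = 4.8 → 5
  B: 155 + 0.4×(0−155) = 155 − 62 = 93 → 93
  → #08055D
45% tone:
  R: 13 + 0.45×(128−13) = 13 + 51.75 = 64.75 → 65
  G: 8 + 0.45×(128−8) = 8 + 54 = 62 → 62
  B: 155 − 12.15 = 142.85 → 143
  → #413E8F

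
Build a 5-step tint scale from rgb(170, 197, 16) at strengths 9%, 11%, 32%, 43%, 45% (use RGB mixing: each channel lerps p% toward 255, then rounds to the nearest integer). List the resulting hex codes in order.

#B2CA26, #B3CB2A, #C5D85C, #CFDE77, #D0DF7C

9%: (170 + 7.65 = 177.65→178, 197 + 5.22 = 202.22→202, 16 + 21.51 = 37.51→38) → #B2CA26
11%: (170 + 9.35 = 179.35→179, 197 + 6.38 = 203.38→203, 16 + 26.29 = 42.29→42) → #B3CB2A
32%: (170 + 27.2 = 197.2→197, 197 + 18.56 = 215.56→216, 16 + 76.48 = 92.48→92) → #C5D85C
43%: (170 + 36.55 = 206.55→207, 197 + 24.94 = 221.94→222, 16 + 102.77 = 118.77→119) → #CFDE77
45%: (170 + 38.25 = 208.25→208, 197 + 26.1 = 223.1→223, 16 + 107.55 = 123.55→124) → #D0DF7C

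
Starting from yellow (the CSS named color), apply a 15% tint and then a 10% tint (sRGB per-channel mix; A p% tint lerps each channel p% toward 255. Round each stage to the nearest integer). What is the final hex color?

#FFFF3C

CSS yellow is rgb(255, 255, 0).
Per channel, c → c + 0.15(255 − c):
  R: 255 + 0.15×(255−255) = 255 + 0 = 255 → 255
  G: 255 + 0 = 255 → 255
  B: 0 + 38.25 = 38.25 → 38
After the tint: rgb(255, 255, 38) = #FFFF26.
Lerp each channel 10% toward 255:
  R: 255 + 0.1×(255−255) = 255 + 0 = 255 → 255
  G: 255 + 0.1×(255−255) = 255 + 0 = 255 → 255
  B: 38 + 0.1×(255−38) = 38 + 21.7 = 59.7 → 60
rgb(255, 255, 60) = #FFFF3C.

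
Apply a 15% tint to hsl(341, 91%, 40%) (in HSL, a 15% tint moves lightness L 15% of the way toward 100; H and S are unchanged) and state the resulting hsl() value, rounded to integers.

L moves 15% from 40 toward 100: 40 + 9 = 49 → 49.
H and S are unchanged.

hsl(341, 91%, 49%)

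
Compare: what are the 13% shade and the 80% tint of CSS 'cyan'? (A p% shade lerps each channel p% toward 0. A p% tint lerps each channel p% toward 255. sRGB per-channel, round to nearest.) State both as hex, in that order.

#00DEDE, #CCFFFF

CSS cyan is rgb(0, 255, 255).
13% shade:
  R: 0 + 0.13×(0−0) = 0 + 0 = 0 → 0
  G: 255 + 0.13×(0−255) = 255 − 33.15 = 221.85 → 222
  B: 255 − 33.15 = 221.85 → 222
  → #00DEDE
80% tint:
  R: 0 + 0.8×(255−0) = 0 + 204 = 204 → 204
  G: 255 + 0 = 255 → 255
  B: 255 + 0 = 255 → 255
  → #CCFFFF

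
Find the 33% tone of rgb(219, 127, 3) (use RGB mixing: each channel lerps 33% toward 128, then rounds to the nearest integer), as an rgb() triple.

rgb(189, 127, 44)

A 33% tone moves each channel 33% toward 128:
  R: 219 − 30.03 = 188.97 → 189
  G: 127 + 0.33×(128−127) = 127 + 0.33 = 127.33 → 127
  B: 3 + 41.25 = 44.25 → 44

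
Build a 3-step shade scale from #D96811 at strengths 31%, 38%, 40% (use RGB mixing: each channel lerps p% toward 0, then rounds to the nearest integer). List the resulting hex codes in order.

#D96811 is rgb(217, 104, 17).
31%: (217 − 67.27 = 149.73→150, 104 − 32.24 = 71.76→72, 17 − 5.27 = 11.73→12) → #96480C
38%: (217 − 82.46 = 134.54→135, 104 − 39.52 = 64.48→64, 17 − 6.46 = 10.54→11) → #87400B
40%: (217 − 86.8 = 130.2→130, 104 − 41.6 = 62.4→62, 17 − 6.8 = 10.2→10) → #823E0A

#96480C, #87400B, #823E0A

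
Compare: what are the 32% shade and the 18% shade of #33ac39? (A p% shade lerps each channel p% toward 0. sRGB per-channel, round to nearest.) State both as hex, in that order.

#237527, #2a8d2f

#33ac39 is rgb(51, 172, 57).
32% shade:
  R: 51 + 0.32×(0−51) = 51 − 16.32 = 34.68 → 35
  G: 172 + 0.32×(0−172) = 172 − 55.04 = 116.96 → 117
  B: 57 + 0.32×(0−57) = 57 − 18.24 = 38.76 → 39
  → #237527
18% shade:
  R: 51 − 9.18 = 41.82 → 42
  G: 172 + 0.18×(0−172) = 172 − 30.96 = 141.04 → 141
  B: 57 + 0.18×(0−57) = 57 − 10.26 = 46.74 → 47
  → #2a8d2f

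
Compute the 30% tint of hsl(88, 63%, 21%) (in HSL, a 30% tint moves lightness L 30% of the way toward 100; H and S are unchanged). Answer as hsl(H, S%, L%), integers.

L moves 30% from 21 toward 100: 21 + 23.7 = 44.7 → 45.
H and S are unchanged.

hsl(88, 63%, 45%)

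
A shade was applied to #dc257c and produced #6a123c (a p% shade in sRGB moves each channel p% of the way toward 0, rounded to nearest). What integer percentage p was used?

#dc257c is rgb(220, 37, 124); #6a123c is rgb(106, 18, 60).
On the R channel (widest range): 106 ≈ 220 + (p/100)(0 − 220), so p ≈ 100×(106 − 220)/(0 − 220) = -11400/-220 = 51.82.
p = 52 reproduces all three channels after rounding.

52%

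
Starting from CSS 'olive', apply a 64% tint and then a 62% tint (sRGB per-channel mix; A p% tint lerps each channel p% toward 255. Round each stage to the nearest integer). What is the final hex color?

#EEEEDC

CSS olive is rgb(128, 128, 0).
Lerp each channel 64% toward 255:
  R: 128 + 0.64×(255−128) = 128 + 81.28 = 209.28 → 209
  G: 128 + 81.28 = 209.28 → 209
  B: 0 + 0.64×(255−0) = 0 + 163.2 = 163.2 → 163
After the tint: rgb(209, 209, 163) = #D1D1A3.
Per channel, c → c + 0.62(255 − c):
  R: 209 + 28.52 = 237.52 → 238
  G: 209 + 0.62×(255−209) = 209 + 28.52 = 237.52 → 238
  B: 163 + 0.62×(255−163) = 163 + 57.04 = 220.04 → 220
rgb(238, 238, 220) = #EEEEDC.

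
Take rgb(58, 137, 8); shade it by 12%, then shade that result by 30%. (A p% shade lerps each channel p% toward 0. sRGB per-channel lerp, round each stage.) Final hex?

#245505

A 12% shade moves each channel 12% toward 0:
  R: 58 + 0.12×(0−58) = 58 − 6.96 = 51.04 → 51
  G: 137 + 0.12×(0−137) = 137 − 16.44 = 120.56 → 121
  B: 8 + 0.12×(0−8) = 8 − 0.96 = 7.04 → 7
After the shade: rgb(51, 121, 7) = #337907.
Per channel, c → c + 0.3(0 − c):
  R: 51 + 0.3×(0−51) = 51 − 15.3 = 35.7 → 36
  G: 121 + 0.3×(0−121) = 121 − 36.3 = 84.7 → 85
  B: 7 + 0.3×(0−7) = 7 − 2.1 = 4.9 → 5
rgb(36, 85, 5) = #245505.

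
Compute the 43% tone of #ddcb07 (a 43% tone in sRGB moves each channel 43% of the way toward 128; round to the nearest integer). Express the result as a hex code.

#b5ab3b

#ddcb07 is rgb(221, 203, 7).
A 43% tone moves each channel 43% toward 128:
  R: 221 + 0.43×(128−221) = 221 − 39.99 = 181.01 → 181
  G: 203 + 0.43×(128−203) = 203 − 32.25 = 170.75 → 171
  B: 7 + 0.43×(128−7) = 7 + 52.03 = 59.03 → 59
rgb(181, 171, 59) = #b5ab3b.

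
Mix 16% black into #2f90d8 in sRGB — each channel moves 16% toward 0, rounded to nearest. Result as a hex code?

#2f90d8 is rgb(47, 144, 216).
Lerp each channel 16% toward 0:
  R: 47 + 0.16×(0−47) = 47 − 7.52 = 39.48 → 39
  G: 144 − 23.04 = 120.96 → 121
  B: 216 + 0.16×(0−216) = 216 − 34.56 = 181.44 → 181
rgb(39, 121, 181) = #2779b5.

#2779b5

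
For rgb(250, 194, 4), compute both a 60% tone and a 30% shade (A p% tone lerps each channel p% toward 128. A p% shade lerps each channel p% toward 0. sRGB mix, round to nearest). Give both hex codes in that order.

60% tone:
  R: 250 − 73.2 = 176.8 → 177
  G: 194 + 0.6×(128−194) = 194 − 39.6 = 154.4 → 154
  B: 4 + 74.4 = 78.4 → 78
  → #B19A4E
30% shade:
  R: 250 − 75 = 175 → 175
  G: 194 + 0.3×(0−194) = 194 − 58.2 = 135.8 → 136
  B: 4 + 0.3×(0−4) = 4 − 1.2 = 2.8 → 3
  → #AF8803

#B19A4E, #AF8803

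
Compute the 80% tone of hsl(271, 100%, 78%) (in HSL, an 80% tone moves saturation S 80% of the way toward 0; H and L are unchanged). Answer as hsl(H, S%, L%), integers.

S moves 80% from 100 toward 0: 100 − 80 = 20 → 20.
H and L are unchanged.

hsl(271, 20%, 78%)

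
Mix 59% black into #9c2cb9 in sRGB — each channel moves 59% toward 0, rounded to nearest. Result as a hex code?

#40124c

#9c2cb9 is rgb(156, 44, 185).
Lerp each channel 59% toward 0:
  R: 156 + 0.59×(0−156) = 156 − 92.04 = 63.96 → 64
  G: 44 + 0.59×(0−44) = 44 − 25.96 = 18.04 → 18
  B: 185 + 0.59×(0−185) = 185 − 109.15 = 75.85 → 76
rgb(64, 18, 76) = #40124c.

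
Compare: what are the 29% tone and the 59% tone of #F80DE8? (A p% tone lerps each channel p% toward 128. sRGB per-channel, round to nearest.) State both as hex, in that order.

#D52ECA, #B151AB

#F80DE8 is rgb(248, 13, 232).
29% tone:
  R: 248 + 0.29×(128−248) = 248 − 34.8 = 213.2 → 213
  G: 13 + 33.35 = 46.35 → 46
  B: 232 − 30.16 = 201.84 → 202
  → #D52ECA
59% tone:
  R: 248 + 0.59×(128−248) = 248 − 70.8 = 177.2 → 177
  G: 13 + 67.85 = 80.85 → 81
  B: 232 + 0.59×(128−232) = 232 − 61.36 = 170.64 → 171
  → #B151AB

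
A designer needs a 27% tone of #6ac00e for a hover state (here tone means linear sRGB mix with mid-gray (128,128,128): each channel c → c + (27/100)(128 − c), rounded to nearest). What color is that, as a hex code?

#70af2d

#6ac00e is rgb(106, 192, 14).
A 27% tone moves each channel 27% toward 128:
  R: 106 + 5.94 = 111.94 → 112
  G: 192 + 0.27×(128−192) = 192 − 17.28 = 174.72 → 175
  B: 14 + 0.27×(128−14) = 14 + 30.78 = 44.78 → 45
rgb(112, 175, 45) = #70af2d.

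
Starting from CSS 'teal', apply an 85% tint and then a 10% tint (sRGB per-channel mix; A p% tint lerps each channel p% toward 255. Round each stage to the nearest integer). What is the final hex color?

#ddeeee

CSS teal is rgb(0, 128, 128).
Lerp each channel 85% toward 255:
  R: 0 + 216.75 = 216.75 → 217
  G: 128 + 0.85×(255−128) = 128 + 107.95 = 235.95 → 236
  B: 128 + 0.85×(255−128) = 128 + 107.95 = 235.95 → 236
After the tint: rgb(217, 236, 236) = #d9ecec.
Lerp each channel 10% toward 255:
  R: 217 + 0.1×(255−217) = 217 + 3.8 = 220.8 → 221
  G: 236 + 0.1×(255−236) = 236 + 1.9 = 237.9 → 238
  B: 236 + 0.1×(255−236) = 236 + 1.9 = 237.9 → 238
rgb(221, 238, 238) = #ddeeee.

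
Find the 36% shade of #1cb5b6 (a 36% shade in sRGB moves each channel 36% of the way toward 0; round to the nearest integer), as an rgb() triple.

rgb(18, 116, 116)

#1cb5b6 is rgb(28, 181, 182).
A 36% shade moves each channel 36% toward 0:
  R: 28 + 0.36×(0−28) = 28 − 10.08 = 17.92 → 18
  G: 181 + 0.36×(0−181) = 181 − 65.16 = 115.84 → 116
  B: 182 + 0.36×(0−182) = 182 − 65.52 = 116.48 → 116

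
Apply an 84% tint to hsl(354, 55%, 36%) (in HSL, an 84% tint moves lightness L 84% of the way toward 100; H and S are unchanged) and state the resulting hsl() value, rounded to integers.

L moves 84% from 36 toward 100: 36 + 53.76 = 89.76 → 90.
H and S are unchanged.

hsl(354, 55%, 90%)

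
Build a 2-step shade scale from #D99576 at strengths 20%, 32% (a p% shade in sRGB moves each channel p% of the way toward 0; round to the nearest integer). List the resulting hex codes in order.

#AE775E, #946550

#D99576 is rgb(217, 149, 118).
20%: (217 − 43.4 = 173.6→174, 149 − 29.8 = 119.2→119, 118 − 23.6 = 94.4→94) → #AE775E
32%: (217 − 69.44 = 147.56→148, 149 − 47.68 = 101.32→101, 118 − 37.76 = 80.24→80) → #946550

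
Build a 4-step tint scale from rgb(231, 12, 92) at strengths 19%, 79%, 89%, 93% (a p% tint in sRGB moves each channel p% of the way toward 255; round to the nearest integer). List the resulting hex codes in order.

19%: (231 + 4.56 = 235.56→236, 12 + 46.17 = 58.17→58, 92 + 30.97 = 122.97→123) → #ec3a7b
79%: (231 + 18.96 = 249.96→250, 12 + 191.97 = 203.97→204, 92 + 128.77 = 220.77→221) → #faccdd
89%: (231 + 21.36 = 252.36→252, 12 + 216.27 = 228.27→228, 92 + 145.07 = 237.07→237) → #fce4ed
93%: (231 + 22.32 = 253.32→253, 12 + 225.99 = 237.99→238, 92 + 151.59 = 243.59→244) → #fdeef4

#ec3a7b, #faccdd, #fce4ed, #fdeef4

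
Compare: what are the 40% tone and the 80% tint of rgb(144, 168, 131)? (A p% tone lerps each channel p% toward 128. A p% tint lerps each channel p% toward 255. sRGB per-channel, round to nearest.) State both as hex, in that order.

#8a9882, #e9eee6

40% tone:
  R: 144 − 6.4 = 137.6 → 138
  G: 168 + 0.4×(128−168) = 168 − 16 = 152 → 152
  B: 131 + 0.4×(128−131) = 131 − 1.2 = 129.8 → 130
  → #8a9882
80% tint:
  R: 144 + 0.8×(255−144) = 144 + 88.8 = 232.8 → 233
  G: 168 + 69.6 = 237.6 → 238
  B: 131 + 99.2 = 230.2 → 230
  → #e9eee6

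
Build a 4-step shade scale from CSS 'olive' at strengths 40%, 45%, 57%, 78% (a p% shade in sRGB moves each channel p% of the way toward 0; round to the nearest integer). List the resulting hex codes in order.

#4D4D00, #464600, #373700, #1C1C00

CSS olive is rgb(128, 128, 0).
40%: (128 − 51.2 = 76.8→77, 128 − 51.2 = 76.8→77, 0→0) → #4D4D00
45%: (128 − 57.6 = 70.4→70, 128 − 57.6 = 70.4→70, 0→0) → #464600
57%: (128 − 72.96 = 55.04→55, 128 − 72.96 = 55.04→55, 0→0) → #373700
78%: (128 − 99.84 = 28.16→28, 128 − 99.84 = 28.16→28, 0→0) → #1C1C00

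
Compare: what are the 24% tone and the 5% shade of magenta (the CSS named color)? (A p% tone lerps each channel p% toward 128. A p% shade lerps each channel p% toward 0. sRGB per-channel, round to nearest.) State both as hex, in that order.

CSS magenta is rgb(255, 0, 255).
24% tone:
  R: 255 + 0.24×(128−255) = 255 − 30.48 = 224.52 → 225
  G: 0 + 0.24×(128−0) = 0 + 30.72 = 30.72 → 31
  B: 255 + 0.24×(128−255) = 255 − 30.48 = 224.52 → 225
  → #e11fe1
5% shade:
  R: 255 + 0.05×(0−255) = 255 − 12.75 = 242.25 → 242
  G: 0 + 0.05×(0−0) = 0 + 0 = 0 → 0
  B: 255 + 0.05×(0−255) = 255 − 12.75 = 242.25 → 242
  → #f200f2

#e11fe1, #f200f2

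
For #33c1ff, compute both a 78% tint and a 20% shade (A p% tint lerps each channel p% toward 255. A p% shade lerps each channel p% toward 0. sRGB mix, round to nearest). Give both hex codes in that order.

#33c1ff is rgb(51, 193, 255).
78% tint:
  R: 51 + 159.12 = 210.12 → 210
  G: 193 + 0.78×(255−193) = 193 + 48.36 = 241.36 → 241
  B: 255 + 0.78×(255−255) = 255 + 0 = 255 → 255
  → #d2f1ff
20% shade:
  R: 51 − 10.2 = 40.8 → 41
  G: 193 + 0.2×(0−193) = 193 − 38.6 = 154.4 → 154
  B: 255 + 0.2×(0−255) = 255 − 51 = 204 → 204
  → #299acc

#d2f1ff, #299acc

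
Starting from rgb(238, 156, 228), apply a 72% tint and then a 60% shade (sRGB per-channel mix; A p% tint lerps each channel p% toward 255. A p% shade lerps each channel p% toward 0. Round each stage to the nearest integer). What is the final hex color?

#645b63

Per channel, c → c + 0.72(255 − c):
  R: 238 + 0.72×(255−238) = 238 + 12.24 = 250.24 → 250
  G: 156 + 71.28 = 227.28 → 227
  B: 228 + 0.72×(255−228) = 228 + 19.44 = 247.44 → 247
After the tint: rgb(250, 227, 247) = #fae3f7.
Lerp each channel 60% toward 0:
  R: 250 + 0.6×(0−250) = 250 − 150 = 100 → 100
  G: 227 + 0.6×(0−227) = 227 − 136.2 = 90.8 → 91
  B: 247 − 148.2 = 98.8 → 99
rgb(100, 91, 99) = #645b63.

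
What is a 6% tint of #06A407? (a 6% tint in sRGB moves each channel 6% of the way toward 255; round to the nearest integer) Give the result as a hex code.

#06A407 is rgb(6, 164, 7).
Lerp each channel 6% toward 255:
  R: 6 + 0.06×(255−6) = 6 + 14.94 = 20.94 → 21
  G: 164 + 0.06×(255−164) = 164 + 5.46 = 169.46 → 169
  B: 7 + 0.06×(255−7) = 7 + 14.88 = 21.88 → 22
rgb(21, 169, 22) = #15A916.

#15A916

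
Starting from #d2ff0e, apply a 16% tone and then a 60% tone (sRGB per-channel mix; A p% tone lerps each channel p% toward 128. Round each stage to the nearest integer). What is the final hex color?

#9cab5a

#d2ff0e is rgb(210, 255, 14).
Per channel, c → c + 0.16(128 − c):
  R: 210 + 0.16×(128−210) = 210 − 13.12 = 196.88 → 197
  G: 255 + 0.16×(128−255) = 255 − 20.32 = 234.68 → 235
  B: 14 + 18.24 = 32.24 → 32
After the tone: rgb(197, 235, 32) = #c5eb20.
Per channel, c → c + 0.6(128 − c):
  R: 197 + 0.6×(128−197) = 197 − 41.4 = 155.6 → 156
  G: 235 − 64.2 = 170.8 → 171
  B: 32 + 57.6 = 89.6 → 90
rgb(156, 171, 90) = #9cab5a.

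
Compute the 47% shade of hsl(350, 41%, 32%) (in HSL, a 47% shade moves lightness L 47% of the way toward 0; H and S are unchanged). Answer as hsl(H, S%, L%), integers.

hsl(350, 41%, 17%)

L moves 47% from 32 toward 0: 32 − 15.04 = 16.96 → 17.
H and S are unchanged.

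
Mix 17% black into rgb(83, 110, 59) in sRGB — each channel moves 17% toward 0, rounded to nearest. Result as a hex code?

A 17% shade moves each channel 17% toward 0:
  R: 83 + 0.17×(0−83) = 83 − 14.11 = 68.89 → 69
  G: 110 − 18.7 = 91.3 → 91
  B: 59 − 10.03 = 48.97 → 49
rgb(69, 91, 49) = #455b31.

#455b31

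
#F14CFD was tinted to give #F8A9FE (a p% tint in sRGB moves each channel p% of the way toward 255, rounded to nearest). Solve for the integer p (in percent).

52%

#F14CFD is rgb(241, 76, 253); #F8A9FE is rgb(248, 169, 254).
On the G channel (widest range): 169 ≈ 76 + (p/100)(255 − 76), so p ≈ 100×(169 − 76)/(255 − 76) = 9300/179 = 51.96.
p = 52 reproduces all three channels after rounding.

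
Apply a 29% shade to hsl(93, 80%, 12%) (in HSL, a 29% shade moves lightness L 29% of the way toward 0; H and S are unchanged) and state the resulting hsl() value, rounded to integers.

hsl(93, 80%, 9%)

L moves 29% from 12 toward 0: 12 − 3.48 = 8.52 → 9.
H and S are unchanged.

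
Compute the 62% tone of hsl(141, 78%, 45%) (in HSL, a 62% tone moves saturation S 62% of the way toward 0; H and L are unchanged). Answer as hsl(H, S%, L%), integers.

S moves 62% from 78 toward 0: 78 − 48.36 = 29.64 → 30.
H and L are unchanged.

hsl(141, 30%, 45%)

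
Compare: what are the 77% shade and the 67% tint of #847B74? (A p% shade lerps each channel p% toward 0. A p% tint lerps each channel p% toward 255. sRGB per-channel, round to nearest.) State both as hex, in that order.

#1E1C1B, #D6D3D1

#847B74 is rgb(132, 123, 116).
77% shade:
  R: 132 + 0.77×(0−132) = 132 − 101.64 = 30.36 → 30
  G: 123 − 94.71 = 28.29 → 28
  B: 116 + 0.77×(0−116) = 116 − 89.32 = 26.68 → 27
  → #1E1C1B
67% tint:
  R: 132 + 0.67×(255−132) = 132 + 82.41 = 214.41 → 214
  G: 123 + 0.67×(255−123) = 123 + 88.44 = 211.44 → 211
  B: 116 + 93.13 = 209.13 → 209
  → #D6D3D1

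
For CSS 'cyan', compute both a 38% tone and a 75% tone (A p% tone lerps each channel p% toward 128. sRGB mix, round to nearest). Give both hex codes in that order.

CSS cyan is rgb(0, 255, 255).
38% tone:
  R: 0 + 0.38×(128−0) = 0 + 48.64 = 48.64 → 49
  G: 255 + 0.38×(128−255) = 255 − 48.26 = 206.74 → 207
  B: 255 − 48.26 = 206.74 → 207
  → #31cfcf
75% tone:
  R: 0 + 96 = 96 → 96
  G: 255 + 0.75×(128−255) = 255 − 95.25 = 159.75 → 160
  B: 255 + 0.75×(128−255) = 255 − 95.25 = 159.75 → 160
  → #60a0a0

#31cfcf, #60a0a0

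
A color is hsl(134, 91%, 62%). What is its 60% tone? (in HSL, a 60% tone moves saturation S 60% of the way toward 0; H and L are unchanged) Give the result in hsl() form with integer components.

S moves 60% from 91 toward 0: 91 − 54.6 = 36.4 → 36.
H and L are unchanged.

hsl(134, 36%, 62%)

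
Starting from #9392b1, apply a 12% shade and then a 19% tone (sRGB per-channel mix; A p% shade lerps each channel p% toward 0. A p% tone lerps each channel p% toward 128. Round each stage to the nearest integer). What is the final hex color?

#818097

#9392b1 is rgb(147, 146, 177).
Lerp each channel 12% toward 0:
  R: 147 + 0.12×(0−147) = 147 − 17.64 = 129.36 → 129
  G: 146 + 0.12×(0−146) = 146 − 17.52 = 128.48 → 128
  B: 177 + 0.12×(0−177) = 177 − 21.24 = 155.76 → 156
After the shade: rgb(129, 128, 156) = #81809c.
Per channel, c → c + 0.19(128 − c):
  R: 129 + 0.19×(128−129) = 129 − 0.19 = 128.81 → 129
  G: 128 + 0.19×(128−128) = 128 + 0 = 128 → 128
  B: 156 − 5.32 = 150.68 → 151
rgb(129, 128, 151) = #818097.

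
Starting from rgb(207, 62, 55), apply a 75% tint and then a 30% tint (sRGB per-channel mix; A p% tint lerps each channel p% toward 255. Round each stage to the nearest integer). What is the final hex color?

#F7DDDC

A 75% tint moves each channel 75% toward 255:
  R: 207 + 0.75×(255−207) = 207 + 36 = 243 → 243
  G: 62 + 0.75×(255−62) = 62 + 144.75 = 206.75 → 207
  B: 55 + 150 = 205 → 205
After the tint: rgb(243, 207, 205) = #F3CFCD.
Lerp each channel 30% toward 255:
  R: 243 + 0.3×(255−243) = 243 + 3.6 = 246.6 → 247
  G: 207 + 14.4 = 221.4 → 221
  B: 205 + 15 = 220 → 220
rgb(247, 221, 220) = #F7DDDC.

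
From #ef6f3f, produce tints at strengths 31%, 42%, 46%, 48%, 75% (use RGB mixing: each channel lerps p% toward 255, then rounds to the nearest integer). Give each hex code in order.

#ef6f3f is rgb(239, 111, 63).
31%: (239 + 4.96 = 243.96→244, 111 + 44.64 = 155.64→156, 63 + 59.52 = 122.52→123) → #f49c7b
42%: (239 + 6.72 = 245.72→246, 111 + 60.48 = 171.48→171, 63 + 80.64 = 143.64→144) → #f6ab90
46%: (239 + 7.36 = 246.36→246, 111 + 66.24 = 177.24→177, 63 + 88.32 = 151.32→151) → #f6b197
48%: (239 + 7.68 = 246.68→247, 111 + 69.12 = 180.12→180, 63 + 92.16 = 155.16→155) → #f7b49b
75%: (239 + 12 = 251→251, 111 + 108 = 219→219, 63 + 144 = 207→207) → #fbdbcf

#f49c7b, #f6ab90, #f6b197, #f7b49b, #fbdbcf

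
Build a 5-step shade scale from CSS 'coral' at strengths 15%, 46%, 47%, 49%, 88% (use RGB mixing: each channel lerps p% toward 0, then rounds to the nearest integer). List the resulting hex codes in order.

#d96c44, #8a452b, #87432a, #824129, #1f0f0a

CSS coral is rgb(255, 127, 80).
15%: (255 − 38.25 = 216.75→217, 127 − 19.05 = 107.95→108, 80 − 12 = 68→68) → #d96c44
46%: (255 − 117.3 = 137.7→138, 127 − 58.42 = 68.58→69, 80 − 36.8 = 43.2→43) → #8a452b
47%: (255 − 119.85 = 135.15→135, 127 − 59.69 = 67.31→67, 80 − 37.6 = 42.4→42) → #87432a
49%: (255 − 124.95 = 130.05→130, 127 − 62.23 = 64.77→65, 80 − 39.2 = 40.8→41) → #824129
88%: (255 − 224.4 = 30.6→31, 127 − 111.76 = 15.24→15, 80 − 70.4 = 9.6→10) → #1f0f0a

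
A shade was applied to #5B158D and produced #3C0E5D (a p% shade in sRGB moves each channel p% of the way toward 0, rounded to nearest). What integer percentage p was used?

#5B158D is rgb(91, 21, 141); #3C0E5D is rgb(60, 14, 93).
On the B channel (widest range): 93 ≈ 141 + (p/100)(0 − 141), so p ≈ 100×(93 − 141)/(0 − 141) = -4800/-141 = 34.04.
p = 34 reproduces all three channels after rounding.

34%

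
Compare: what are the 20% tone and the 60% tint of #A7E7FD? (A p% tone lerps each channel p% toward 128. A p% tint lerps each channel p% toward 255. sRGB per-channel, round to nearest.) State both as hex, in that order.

#A7E7FD is rgb(167, 231, 253).
20% tone:
  R: 167 − 7.8 = 159.2 → 159
  G: 231 + 0.2×(128−231) = 231 − 20.6 = 210.4 → 210
  B: 253 − 25 = 228 → 228
  → #9FD2E4
60% tint:
  R: 167 + 0.6×(255−167) = 167 + 52.8 = 219.8 → 220
  G: 231 + 0.6×(255−231) = 231 + 14.4 = 245.4 → 245
  B: 253 + 0.6×(255−253) = 253 + 1.2 = 254.2 → 254
  → #DCF5FE

#9FD2E4, #DCF5FE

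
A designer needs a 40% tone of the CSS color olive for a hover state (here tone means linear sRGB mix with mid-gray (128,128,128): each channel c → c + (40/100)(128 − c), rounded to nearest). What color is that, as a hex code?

#808033

CSS olive is rgb(128, 128, 0).
A 40% tone moves each channel 40% toward 128:
  R: 128 + 0 = 128 → 128
  G: 128 + 0.4×(128−128) = 128 + 0 = 128 → 128
  B: 0 + 0.4×(128−0) = 0 + 51.2 = 51.2 → 51
rgb(128, 128, 51) = #808033.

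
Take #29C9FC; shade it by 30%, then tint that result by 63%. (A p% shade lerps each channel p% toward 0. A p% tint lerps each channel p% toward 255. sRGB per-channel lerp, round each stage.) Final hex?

#ABD5E2

#29C9FC is rgb(41, 201, 252).
Lerp each channel 30% toward 0:
  R: 41 + 0.3×(0−41) = 41 − 12.3 = 28.7 → 29
  G: 201 − 60.3 = 140.7 → 141
  B: 252 − 75.6 = 176.4 → 176
After the shade: rgb(29, 141, 176) = #1D8DB0.
Per channel, c → c + 0.63(255 − c):
  R: 29 + 0.63×(255−29) = 29 + 142.38 = 171.38 → 171
  G: 141 + 71.82 = 212.82 → 213
  B: 176 + 0.63×(255−176) = 176 + 49.77 = 225.77 → 226
rgb(171, 213, 226) = #ABD5E2.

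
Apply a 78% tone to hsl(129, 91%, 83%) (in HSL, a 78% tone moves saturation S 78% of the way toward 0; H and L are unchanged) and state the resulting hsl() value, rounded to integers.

hsl(129, 20%, 83%)

S moves 78% from 91 toward 0: 91 − 70.98 = 20.02 → 20.
H and L are unchanged.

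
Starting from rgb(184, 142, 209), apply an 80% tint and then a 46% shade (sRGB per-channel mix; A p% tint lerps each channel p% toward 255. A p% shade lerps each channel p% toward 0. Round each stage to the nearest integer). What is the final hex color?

Per channel, c → c + 0.8(255 − c):
  R: 184 + 56.8 = 240.8 → 241
  G: 142 + 0.8×(255−142) = 142 + 90.4 = 232.4 → 232
  B: 209 + 36.8 = 245.8 → 246
After the tint: rgb(241, 232, 246) = #F1E8F6.
Per channel, c → c + 0.46(0 − c):
  R: 241 − 110.86 = 130.14 → 130
  G: 232 + 0.46×(0−232) = 232 − 106.72 = 125.28 → 125
  B: 246 + 0.46×(0−246) = 246 − 113.16 = 132.84 → 133
rgb(130, 125, 133) = #827D85.

#827D85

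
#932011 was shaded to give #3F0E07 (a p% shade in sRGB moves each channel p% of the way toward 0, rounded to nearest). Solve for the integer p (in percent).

#932011 is rgb(147, 32, 17); #3F0E07 is rgb(63, 14, 7).
On the R channel (widest range): 63 ≈ 147 + (p/100)(0 − 147), so p ≈ 100×(63 − 147)/(0 − 147) = -8400/-147 = 57.14.
p = 57 reproduces all three channels after rounding.

57%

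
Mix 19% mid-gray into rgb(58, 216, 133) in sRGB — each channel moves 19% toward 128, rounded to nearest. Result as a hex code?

Per channel, c → c + 0.19(128 − c):
  R: 58 + 0.19×(128−58) = 58 + 13.3 = 71.3 → 71
  G: 216 + 0.19×(128−216) = 216 − 16.72 = 199.28 → 199
  B: 133 − 0.95 = 132.05 → 132
rgb(71, 199, 132) = #47C784.

#47C784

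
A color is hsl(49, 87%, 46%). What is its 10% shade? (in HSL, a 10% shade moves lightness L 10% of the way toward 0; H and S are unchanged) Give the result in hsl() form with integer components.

hsl(49, 87%, 41%)

L moves 10% from 46 toward 0: 46 − 4.6 = 41.4 → 41.
H and S are unchanged.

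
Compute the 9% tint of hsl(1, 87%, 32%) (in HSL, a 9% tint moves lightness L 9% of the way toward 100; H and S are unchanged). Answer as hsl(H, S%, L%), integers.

hsl(1, 87%, 38%)

L moves 9% from 32 toward 100: 32 + 6.12 = 38.12 → 38.
H and S are unchanged.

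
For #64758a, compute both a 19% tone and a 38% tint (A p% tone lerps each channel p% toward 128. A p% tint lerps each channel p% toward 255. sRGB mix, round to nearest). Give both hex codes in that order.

#697788, #9fa9b6

#64758a is rgb(100, 117, 138).
19% tone:
  R: 100 + 0.19×(128−100) = 100 + 5.32 = 105.32 → 105
  G: 117 + 2.09 = 119.09 → 119
  B: 138 − 1.9 = 136.1 → 136
  → #697788
38% tint:
  R: 100 + 0.38×(255−100) = 100 + 58.9 = 158.9 → 159
  G: 117 + 0.38×(255−117) = 117 + 52.44 = 169.44 → 169
  B: 138 + 44.46 = 182.46 → 182
  → #9fa9b6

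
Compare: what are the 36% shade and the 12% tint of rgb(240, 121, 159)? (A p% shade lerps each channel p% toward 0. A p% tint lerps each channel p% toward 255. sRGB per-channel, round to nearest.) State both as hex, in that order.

#9A4D66, #F289AB

36% shade:
  R: 240 − 86.4 = 153.6 → 154
  G: 121 − 43.56 = 77.44 → 77
  B: 159 + 0.36×(0−159) = 159 − 57.24 = 101.76 → 102
  → #9A4D66
12% tint:
  R: 240 + 0.12×(255−240) = 240 + 1.8 = 241.8 → 242
  G: 121 + 16.08 = 137.08 → 137
  B: 159 + 0.12×(255−159) = 159 + 11.52 = 170.52 → 171
  → #F289AB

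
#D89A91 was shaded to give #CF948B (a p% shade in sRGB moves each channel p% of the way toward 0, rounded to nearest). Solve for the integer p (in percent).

4%

#D89A91 is rgb(216, 154, 145); #CF948B is rgb(207, 148, 139).
On the R channel (widest range): 207 ≈ 216 + (p/100)(0 − 216), so p ≈ 100×(207 − 216)/(0 − 216) = -900/-216 = 4.17.
p = 4 reproduces all three channels after rounding.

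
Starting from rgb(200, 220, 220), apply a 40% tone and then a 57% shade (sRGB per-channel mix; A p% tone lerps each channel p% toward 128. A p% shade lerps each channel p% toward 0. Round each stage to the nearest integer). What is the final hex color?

Lerp each channel 40% toward 128:
  R: 200 + 0.4×(128−200) = 200 − 28.8 = 171.2 → 171
  G: 220 + 0.4×(128−220) = 220 − 36.8 = 183.2 → 183
  B: 220 + 0.4×(128−220) = 220 − 36.8 = 183.2 → 183
After the tone: rgb(171, 183, 183) = #abb7b7.
Lerp each channel 57% toward 0:
  R: 171 − 97.47 = 73.53 → 74
  G: 183 + 0.57×(0−183) = 183 − 104.31 = 78.69 → 79
  B: 183 − 104.31 = 78.69 → 79
rgb(74, 79, 79) = #4a4f4f.

#4a4f4f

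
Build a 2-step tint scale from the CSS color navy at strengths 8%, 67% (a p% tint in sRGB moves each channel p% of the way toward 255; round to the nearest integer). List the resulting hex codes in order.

CSS navy is rgb(0, 0, 128).
8%: (0 + 20.4 = 20.4→20, 0 + 20.4 = 20.4→20, 128 + 10.16 = 138.16→138) → #14148A
67%: (0 + 170.85 = 170.85→171, 0 + 170.85 = 170.85→171, 128 + 85.09 = 213.09→213) → #ABABD5

#14148A, #ABABD5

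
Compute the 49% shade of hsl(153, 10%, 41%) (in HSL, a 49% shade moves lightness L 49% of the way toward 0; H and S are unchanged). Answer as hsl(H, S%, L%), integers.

L moves 49% from 41 toward 0: 41 − 20.09 = 20.91 → 21.
H and S are unchanged.

hsl(153, 10%, 21%)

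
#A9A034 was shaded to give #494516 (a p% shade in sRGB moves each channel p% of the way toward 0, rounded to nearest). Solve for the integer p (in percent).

#A9A034 is rgb(169, 160, 52); #494516 is rgb(73, 69, 22).
On the R channel (widest range): 73 ≈ 169 + (p/100)(0 − 169), so p ≈ 100×(73 − 169)/(0 − 169) = -9600/-169 = 56.80.
p = 57 reproduces all three channels after rounding.

57%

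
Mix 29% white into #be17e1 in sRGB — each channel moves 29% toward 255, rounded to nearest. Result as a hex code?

#d15aea

#be17e1 is rgb(190, 23, 225).
Per channel, c → c + 0.29(255 − c):
  R: 190 + 18.85 = 208.85 → 209
  G: 23 + 67.28 = 90.28 → 90
  B: 225 + 0.29×(255−225) = 225 + 8.7 = 233.7 → 234
rgb(209, 90, 234) = #d15aea.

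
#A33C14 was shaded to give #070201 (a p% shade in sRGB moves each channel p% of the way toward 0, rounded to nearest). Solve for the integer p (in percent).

96%

#A33C14 is rgb(163, 60, 20); #070201 is rgb(7, 2, 1).
On the R channel (widest range): 7 ≈ 163 + (p/100)(0 − 163), so p ≈ 100×(7 − 163)/(0 − 163) = -15600/-163 = 95.71.
p = 96 reproduces all three channels after rounding.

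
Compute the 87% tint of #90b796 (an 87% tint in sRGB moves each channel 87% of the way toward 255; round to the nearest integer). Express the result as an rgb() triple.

#90b796 is rgb(144, 183, 150).
An 87% tint moves each channel 87% toward 255:
  R: 144 + 0.87×(255−144) = 144 + 96.57 = 240.57 → 241
  G: 183 + 0.87×(255−183) = 183 + 62.64 = 245.64 → 246
  B: 150 + 0.87×(255−150) = 150 + 91.35 = 241.35 → 241

rgb(241, 246, 241)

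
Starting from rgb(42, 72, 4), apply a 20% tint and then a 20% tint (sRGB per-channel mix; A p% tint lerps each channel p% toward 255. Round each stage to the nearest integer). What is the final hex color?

#778a5e

Lerp each channel 20% toward 255:
  R: 42 + 42.6 = 84.6 → 85
  G: 72 + 36.6 = 108.6 → 109
  B: 4 + 0.2×(255−4) = 4 + 50.2 = 54.2 → 54
After the tint: rgb(85, 109, 54) = #556d36.
Per channel, c → c + 0.2(255 − c):
  R: 85 + 34 = 119 → 119
  G: 109 + 0.2×(255−109) = 109 + 29.2 = 138.2 → 138
  B: 54 + 0.2×(255−54) = 54 + 40.2 = 94.2 → 94
rgb(119, 138, 94) = #778a5e.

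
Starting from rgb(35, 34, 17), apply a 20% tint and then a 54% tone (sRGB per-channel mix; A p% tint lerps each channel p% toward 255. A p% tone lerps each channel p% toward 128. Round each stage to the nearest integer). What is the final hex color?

A 20% tint moves each channel 20% toward 255:
  R: 35 + 44 = 79 → 79
  G: 34 + 0.2×(255−34) = 34 + 44.2 = 78.2 → 78
  B: 17 + 0.2×(255−17) = 17 + 47.6 = 64.6 → 65
After the tint: rgb(79, 78, 65) = #4f4e41.
A 54% tone moves each channel 54% toward 128:
  R: 79 + 26.46 = 105.46 → 105
  G: 78 + 0.54×(128−78) = 78 + 27 = 105 → 105
  B: 65 + 34.02 = 99.02 → 99
rgb(105, 105, 99) = #696963.

#696963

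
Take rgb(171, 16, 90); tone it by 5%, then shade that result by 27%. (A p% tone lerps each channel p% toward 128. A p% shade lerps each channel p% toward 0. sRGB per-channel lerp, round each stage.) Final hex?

#7B1043

A 5% tone moves each channel 5% toward 128:
  R: 171 + 0.05×(128−171) = 171 − 2.15 = 168.85 → 169
  G: 16 + 5.6 = 21.6 → 22
  B: 90 + 1.9 = 91.9 → 92
After the tone: rgb(169, 22, 92) = #A9165C.
A 27% shade moves each channel 27% toward 0:
  R: 169 + 0.27×(0−169) = 169 − 45.63 = 123.37 → 123
  G: 22 − 5.94 = 16.06 → 16
  B: 92 − 24.84 = 67.16 → 67
rgb(123, 16, 67) = #7B1043.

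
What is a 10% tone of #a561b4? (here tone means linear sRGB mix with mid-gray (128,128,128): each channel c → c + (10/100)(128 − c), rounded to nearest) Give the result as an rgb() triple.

rgb(161, 100, 175)

#a561b4 is rgb(165, 97, 180).
Per channel, c → c + 0.1(128 − c):
  R: 165 − 3.7 = 161.3 → 161
  G: 97 + 0.1×(128−97) = 97 + 3.1 = 100.1 → 100
  B: 180 + 0.1×(128−180) = 180 − 5.2 = 174.8 → 175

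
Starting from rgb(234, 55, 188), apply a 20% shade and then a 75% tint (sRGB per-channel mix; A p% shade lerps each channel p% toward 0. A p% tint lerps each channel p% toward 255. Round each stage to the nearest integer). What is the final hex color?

A 20% shade moves each channel 20% toward 0:
  R: 234 − 46.8 = 187.2 → 187
  G: 55 + 0.2×(0−55) = 55 − 11 = 44 → 44
  B: 188 − 37.6 = 150.4 → 150
After the shade: rgb(187, 44, 150) = #BB2C96.
Per channel, c → c + 0.75(255 − c):
  R: 187 + 51 = 238 → 238
  G: 44 + 158.25 = 202.25 → 202
  B: 150 + 0.75×(255−150) = 150 + 78.75 = 228.75 → 229
rgb(238, 202, 229) = #EECAE5.

#EECAE5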